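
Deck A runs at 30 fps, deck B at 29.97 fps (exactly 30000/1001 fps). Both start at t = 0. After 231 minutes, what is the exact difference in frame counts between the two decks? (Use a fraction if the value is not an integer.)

231 min = 13860 s.
A emits 30 × 13860 = 415800 frames; B emits 30000/1001 × 13860 = 5400000/13.
Difference = 5400/13 frames (≈ 415.3846); B is behind A.

5400/13 frames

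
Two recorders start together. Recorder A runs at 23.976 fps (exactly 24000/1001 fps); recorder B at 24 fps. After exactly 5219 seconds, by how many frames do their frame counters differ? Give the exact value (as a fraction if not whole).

125256/1001 frames

A emits 24000/1001 × 5219 = 125256000/1001 frames; B emits 24 × 5219 = 125256.
Difference = 125256/1001 frames (≈ 125.1309); B is ahead of A.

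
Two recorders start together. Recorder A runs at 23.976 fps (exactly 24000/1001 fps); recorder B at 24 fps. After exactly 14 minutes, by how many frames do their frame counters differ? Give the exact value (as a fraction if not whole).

2880/143 frames

14 min = 840 s.
A emits 24000/1001 × 840 = 2880000/143 frames; B emits 24 × 840 = 20160.
Difference = 2880/143 frames (≈ 20.1399); B is ahead of A.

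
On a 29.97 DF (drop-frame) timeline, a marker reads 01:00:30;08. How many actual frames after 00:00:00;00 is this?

108800

Complete 10-minute blocks: 6, each 17982 frames → 107892.
Remaining 0 whole minutes in the current block: 0 frames.
Within the current minute: 30 × 30 + 8 = 908. Total = 107892 + 0 + 908 = 108800.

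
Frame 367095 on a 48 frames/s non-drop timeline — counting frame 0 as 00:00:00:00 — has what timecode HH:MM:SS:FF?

367095 ÷ 48 = 7647 full seconds, remainder 39 frames.
7647 s = 2 h 7 min 27 s.
Timecode: 02:07:27:39.

02:07:27:39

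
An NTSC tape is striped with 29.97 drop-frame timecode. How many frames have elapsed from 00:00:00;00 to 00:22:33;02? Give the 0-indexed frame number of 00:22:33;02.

As if non-drop at 30 labels/s: (0 × 3600 + 22 × 60 + 33) × 30 + 2 = 40592.
Minute boundaries passed: 22; those not divisible by 10: 22 − 2 = 20; dropped labels = 2 × 20 = 40.
Actual frame index = 40592 − 40 = 40552.

40552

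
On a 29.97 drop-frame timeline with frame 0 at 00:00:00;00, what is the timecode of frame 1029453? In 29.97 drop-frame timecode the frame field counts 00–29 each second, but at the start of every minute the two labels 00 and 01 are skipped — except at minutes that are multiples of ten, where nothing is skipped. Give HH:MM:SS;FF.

Each 10-minute DF block holds 10 × 60 × 30 − 9 × 2 = 17982 frames. 1029453 ÷ 17982 → 57 full blocks, remainder 4479.
Within the partial block the first minute is 1800 frames and each further minute 1798, so 2 further minute boundaries passed. Total skipped labels = 18 × 57 + 2 × 2 = 1030.
Non-drop label index = 1029453 + 1030 = 1030483; at 30 labels/s that is 09:32:29:13, i.e. DF 09:32:29;13.

09:32:29;13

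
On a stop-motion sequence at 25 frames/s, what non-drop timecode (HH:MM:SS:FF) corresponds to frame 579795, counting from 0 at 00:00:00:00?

579795 ÷ 25 = 23191 full seconds, remainder 20 frames.
23191 s = 6 h 26 min 31 s.
Timecode: 06:26:31:20.

06:26:31:20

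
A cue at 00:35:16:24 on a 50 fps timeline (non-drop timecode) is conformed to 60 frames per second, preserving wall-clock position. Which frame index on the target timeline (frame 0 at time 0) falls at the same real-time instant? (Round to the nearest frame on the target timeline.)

frame 126989

Source frame index: (0×3600 + 35×60 + 16) × 50 + 24 = 105824.
Real time: 105824 / (50) = 52912/25 s.
Target frame: (52912/25) × (60) = 634944/5 ≈ 126988.800 → 126989.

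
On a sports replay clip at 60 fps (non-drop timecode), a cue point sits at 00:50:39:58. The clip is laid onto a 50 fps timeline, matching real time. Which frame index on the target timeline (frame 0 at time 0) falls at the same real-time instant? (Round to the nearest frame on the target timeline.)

frame 151998

Source frame index: (0×3600 + 50×60 + 39) × 60 + 58 = 182398.
Real time: 182398 / (60) = 91199/30 s.
Target frame: (91199/30) × (50) = 455995/3 ≈ 151998.333 → 151998.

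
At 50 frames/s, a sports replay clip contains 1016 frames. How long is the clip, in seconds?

20.32 seconds

Running time = 1016 / (50) = 20.32 s.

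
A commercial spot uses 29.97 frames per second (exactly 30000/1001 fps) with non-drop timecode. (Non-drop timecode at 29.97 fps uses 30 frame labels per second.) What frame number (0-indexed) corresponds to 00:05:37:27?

Total seconds to the label: (0 × 3600 + 5 × 60 + 37) = 337.
Frame index = 337 × 30 + 27 = 10137.

10137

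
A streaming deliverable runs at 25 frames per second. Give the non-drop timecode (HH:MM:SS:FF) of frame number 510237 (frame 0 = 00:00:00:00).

510237 ÷ 25 = 20409 full seconds, remainder 12 frames.
20409 s = 5 h 40 min 9 s.
Timecode: 05:40:09:12.

05:40:09:12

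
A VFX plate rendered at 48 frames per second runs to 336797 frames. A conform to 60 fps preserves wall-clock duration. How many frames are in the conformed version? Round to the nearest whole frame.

Frames at target rate = 336797 × (60) / (48) = 1683985/4 ≈ 420996.250.
Nearest whole frame: 420996.

420996 frames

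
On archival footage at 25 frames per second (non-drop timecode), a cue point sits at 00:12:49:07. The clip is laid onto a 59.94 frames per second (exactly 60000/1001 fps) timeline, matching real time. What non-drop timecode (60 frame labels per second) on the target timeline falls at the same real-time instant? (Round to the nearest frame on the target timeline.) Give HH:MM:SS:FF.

Source frame index: (0×3600 + 12×60 + 49) × 25 + 7 = 19232.
Real time: 19232 / (25) = 19232/25 s.
Target frame: (19232/25) × (60000/1001) = 46156800/1001 ≈ 46110.689 → 46111.
At 60 labels/s: frame 46111 → 00:12:48:31.

00:12:48:31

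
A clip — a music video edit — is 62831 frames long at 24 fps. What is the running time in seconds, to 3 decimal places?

Running time = 62831 × 1/24 = 62831/24 s ≈ 2617.958 s.

2617.958 seconds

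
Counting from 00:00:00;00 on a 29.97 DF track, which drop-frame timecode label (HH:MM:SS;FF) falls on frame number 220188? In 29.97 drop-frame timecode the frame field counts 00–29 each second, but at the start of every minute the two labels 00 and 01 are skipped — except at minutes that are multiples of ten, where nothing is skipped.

Ten DF minutes hold 17982 frames, so frame 220188 lies in block 12 (frames 215784–233765) with 4404 frames into that block.
The block's first minute is 1800 frames and the rest 1798 each; 4404 frames reaches minute 2, so 12 × 18 + 2 × 2 = 220 labels have been skipped so far.
Adding those back, label number 220188 + 220 = 220408 at 30 labels/s is 7346 s + 28 f = 2 h 2 min 26 s frame 28, i.e. 02:02:26;28.

02:02:26;28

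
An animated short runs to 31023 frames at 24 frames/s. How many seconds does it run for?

1292.625 seconds

Running time = 31023 / (24) = 1292.625 s.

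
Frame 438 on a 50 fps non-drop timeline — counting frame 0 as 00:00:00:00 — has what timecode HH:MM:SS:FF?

00:00:08:38

438 ÷ 50 = 8 full seconds, remainder 38 frames.
8 s = 0 h 0 min 8 s.
Timecode: 00:00:08:38.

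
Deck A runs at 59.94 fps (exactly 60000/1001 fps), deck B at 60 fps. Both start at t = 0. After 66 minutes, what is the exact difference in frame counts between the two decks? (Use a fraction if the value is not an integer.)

66 min = 3960 s.
A emits 60000/1001 × 3960 = 21600000/91 frames; B emits 60 × 3960 = 237600.
Difference = 21600/91 frames (≈ 237.3626); B is ahead of A.

21600/91 frames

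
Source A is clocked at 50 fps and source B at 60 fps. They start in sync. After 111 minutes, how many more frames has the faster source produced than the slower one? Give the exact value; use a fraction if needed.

66600 frames

111 min = 6660 s.
A emits 50 × 6660 = 333000 frames; B emits 60 × 6660 = 399600.
Difference = 66600 frames; B is ahead of A.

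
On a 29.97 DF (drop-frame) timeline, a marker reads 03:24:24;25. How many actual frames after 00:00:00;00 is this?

367577

As if non-drop at 30 labels/s: (3 × 3600 + 24 × 60 + 24) × 30 + 25 = 367945.
Minute boundaries passed: 204; those not divisible by 10: 204 − 20 = 184; dropped labels = 2 × 184 = 368.
Actual frame index = 367945 − 368 = 367577.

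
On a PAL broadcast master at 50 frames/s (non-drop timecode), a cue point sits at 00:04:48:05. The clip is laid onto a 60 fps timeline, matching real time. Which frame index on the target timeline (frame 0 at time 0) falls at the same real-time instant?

Source frame index: (0×3600 + 4×60 + 48) × 50 + 5 = 14405.
Real time: 14405 / (50) = 2881/10 s.
Target frame: (2881/10) × (60) = 17286.

frame 17286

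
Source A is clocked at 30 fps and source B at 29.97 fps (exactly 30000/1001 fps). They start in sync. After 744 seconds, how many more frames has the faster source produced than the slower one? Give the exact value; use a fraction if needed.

22320/1001 frames

A emits 30 × 744 = 22320 frames; B emits 30000/1001 × 744 = 22320000/1001.
Difference = 22320/1001 frames (≈ 22.2977); B is behind A.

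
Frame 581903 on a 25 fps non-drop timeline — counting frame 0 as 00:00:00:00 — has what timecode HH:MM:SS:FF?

06:27:56:03

581903 ÷ 25 = 23276 full seconds, remainder 3 frames.
23276 s = 6 h 27 min 56 s.
Timecode: 06:27:56:03.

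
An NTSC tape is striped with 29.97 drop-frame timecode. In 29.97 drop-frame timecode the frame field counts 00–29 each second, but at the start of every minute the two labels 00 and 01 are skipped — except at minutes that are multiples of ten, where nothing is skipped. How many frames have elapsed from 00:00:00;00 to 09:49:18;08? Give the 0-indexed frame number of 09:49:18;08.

Complete 10-minute blocks: 58, each 17982 frames → 1042956.
Remaining 9 whole minutes in the current block: 1800 + 8 × 1798 = 16184 frames.
Within the current minute: 18 × 30 + 8 − 2 = 546 (labels ;00/;01 skipped at this minute). Total = 1042956 + 16184 + 546 = 1059686.

1059686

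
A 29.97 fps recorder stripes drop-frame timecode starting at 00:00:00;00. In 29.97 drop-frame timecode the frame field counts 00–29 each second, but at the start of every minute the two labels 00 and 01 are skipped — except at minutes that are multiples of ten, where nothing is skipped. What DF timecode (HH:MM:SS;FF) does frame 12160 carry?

00:06:45;22

Ten DF minutes hold 17982 frames, so frame 12160 lies in block 0 (frames 0–17981) with 12160 frames into that block.
The block's first minute is 1800 frames and the rest 1798 each; 12160 frames reaches minute 6, so 0 × 18 + 6 × 2 = 12 labels have been skipped so far.
Adding those back, label number 12160 + 12 = 12172 at 30 labels/s is 405 s + 22 f = 0 h 6 min 45 s frame 22, i.e. 00:06:45;22.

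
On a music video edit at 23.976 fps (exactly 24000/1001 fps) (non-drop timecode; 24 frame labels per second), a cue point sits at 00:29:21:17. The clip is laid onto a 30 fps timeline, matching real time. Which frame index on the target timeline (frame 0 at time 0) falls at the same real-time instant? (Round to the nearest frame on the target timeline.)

Source frame index: (0×3600 + 29×60 + 21) × 24 + 17 = 42281.
Real time: 42281 / (24000/1001) = 42323281/24000 s.
Target frame: (42323281/24000) × (30) = 42323281/800 ≈ 52904.101 → 52904.

frame 52904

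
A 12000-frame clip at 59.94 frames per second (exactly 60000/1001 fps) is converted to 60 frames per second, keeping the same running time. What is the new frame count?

12012 frames

Target frames = source frames × (target rate / source rate) = 12000 × (60)/(60000/1001) = 12000 × 1001/1000 = 12012.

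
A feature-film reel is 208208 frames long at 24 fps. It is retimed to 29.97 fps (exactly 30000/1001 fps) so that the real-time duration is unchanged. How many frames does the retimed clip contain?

260000 frames

Target frames = source frames × (target rate / source rate) = 208208 × (30000/1001)/(24) = 208208 × 1250/1001 = 260000.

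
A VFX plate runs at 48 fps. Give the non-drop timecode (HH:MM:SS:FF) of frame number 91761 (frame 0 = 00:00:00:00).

91761 ÷ 48 = 1911 full seconds, remainder 33 frames.
1911 s = 0 h 31 min 51 s.
Timecode: 00:31:51:33.

00:31:51:33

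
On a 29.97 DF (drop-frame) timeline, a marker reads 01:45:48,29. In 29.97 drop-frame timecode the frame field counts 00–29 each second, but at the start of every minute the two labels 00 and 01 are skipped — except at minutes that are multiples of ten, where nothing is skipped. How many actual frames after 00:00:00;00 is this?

As if non-drop at 30 labels/s: (1 × 3600 + 45 × 60 + 48) × 30 + 29 = 190469.
Minute boundaries passed: 105; those not divisible by 10: 105 − 10 = 95; dropped labels = 2 × 95 = 190.
Actual frame index = 190469 − 190 = 190279.

190279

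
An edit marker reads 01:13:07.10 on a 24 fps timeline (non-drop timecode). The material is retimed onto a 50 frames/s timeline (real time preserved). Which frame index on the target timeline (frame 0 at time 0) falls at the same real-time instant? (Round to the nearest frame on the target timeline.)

Source frame index: (1×3600 + 13×60 + 7) × 24 + 10 = 105298.
Real time: 105298 / (24) = 52649/12 s.
Target frame: (52649/12) × (50) = 1316225/6 ≈ 219370.833 → 219371.

frame 219371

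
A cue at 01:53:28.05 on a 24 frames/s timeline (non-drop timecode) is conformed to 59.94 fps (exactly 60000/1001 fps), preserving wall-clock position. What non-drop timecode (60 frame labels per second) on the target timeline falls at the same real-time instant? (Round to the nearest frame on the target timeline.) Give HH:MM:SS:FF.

01:53:21:24

Source frame index: (1×3600 + 53×60 + 28) × 24 + 5 = 163397.
Real time: 163397 / (24) = 163397/24 s.
Target frame: (163397/24) × (60000/1001) = 31422500/77 ≈ 408084.416 → 408084.
At 60 labels/s: frame 408084 → 01:53:21:24.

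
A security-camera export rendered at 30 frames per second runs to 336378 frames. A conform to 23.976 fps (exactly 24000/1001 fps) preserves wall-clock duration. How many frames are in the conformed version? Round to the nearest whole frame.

Frames at target rate = 336378 × (24000/1001) / (30) = 38443200/143 ≈ 268833.566.
Nearest whole frame: 268834.

268834 frames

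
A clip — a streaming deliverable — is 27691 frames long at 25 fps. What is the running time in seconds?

1107.64 seconds

Running time = 27691 / (25) = 1107.64 s.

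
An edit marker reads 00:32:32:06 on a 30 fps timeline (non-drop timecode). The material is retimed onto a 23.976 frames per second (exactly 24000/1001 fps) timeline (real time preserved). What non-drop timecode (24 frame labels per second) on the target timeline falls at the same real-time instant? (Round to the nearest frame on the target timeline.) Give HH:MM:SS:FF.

00:32:30:06

Source frame index: (0×3600 + 32×60 + 32) × 30 + 6 = 58566.
Real time: 58566 / (30) = 9761/5 s.
Target frame: (9761/5) × (24000/1001) = 46852800/1001 ≈ 46805.994 → 46806.
At 24 labels/s: frame 46806 → 00:32:30:06.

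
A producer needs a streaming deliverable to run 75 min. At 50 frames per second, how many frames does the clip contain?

75 min = 4500 s.
Frames = 4500 × 50 = 225000.

225000 frames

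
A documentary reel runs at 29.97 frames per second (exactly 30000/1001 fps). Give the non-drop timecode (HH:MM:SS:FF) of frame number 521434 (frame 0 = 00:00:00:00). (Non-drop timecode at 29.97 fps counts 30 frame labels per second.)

521434 ÷ 30 = 17381 full seconds, remainder 4 frames.
17381 s = 4 h 49 min 41 s.
Timecode: 04:49:41:04.

04:49:41:04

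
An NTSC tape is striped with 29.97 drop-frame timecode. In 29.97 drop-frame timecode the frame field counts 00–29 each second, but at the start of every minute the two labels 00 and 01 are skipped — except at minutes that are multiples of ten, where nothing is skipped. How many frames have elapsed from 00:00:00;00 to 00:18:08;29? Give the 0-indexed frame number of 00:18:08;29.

32635

As if non-drop at 30 labels/s: (0 × 3600 + 18 × 60 + 8) × 30 + 29 = 32669.
Minute boundaries passed: 18; those not divisible by 10: 18 − 1 = 17; dropped labels = 2 × 17 = 34.
Actual frame index = 32669 − 34 = 32635.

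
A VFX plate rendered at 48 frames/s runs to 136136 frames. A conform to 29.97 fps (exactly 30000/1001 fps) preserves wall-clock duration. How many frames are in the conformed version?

Target frames = source frames × (target rate / source rate) = 136136 × (30000/1001)/(48) = 136136 × 625/1001 = 85000.

85000 frames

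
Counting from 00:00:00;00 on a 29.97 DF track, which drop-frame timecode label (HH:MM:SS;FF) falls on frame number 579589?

Each 10-minute DF block holds 10 × 60 × 30 − 9 × 2 = 17982 frames. 579589 ÷ 17982 → 32 full blocks, remainder 4165.
Within the partial block the first minute is 1800 frames and each further minute 1798, so 2 further minute boundaries passed. Total skipped labels = 18 × 32 + 2 × 2 = 580.
Non-drop label index = 579589 + 580 = 580169; at 30 labels/s that is 05:22:18:29, i.e. DF 05:22:18;29.

05:22:18;29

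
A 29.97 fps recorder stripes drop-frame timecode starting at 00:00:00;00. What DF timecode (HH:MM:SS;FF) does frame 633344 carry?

05:52:12;18

Each 10-minute DF block holds 10 × 60 × 30 − 9 × 2 = 17982 frames. 633344 ÷ 17982 → 35 full blocks, remainder 3974.
Within the partial block the first minute is 1800 frames and each further minute 1798, so 2 further minute boundaries passed. Total skipped labels = 18 × 35 + 2 × 2 = 634.
Non-drop label index = 633344 + 634 = 633978; at 30 labels/s that is 05:52:12:18, i.e. DF 05:52:12;18.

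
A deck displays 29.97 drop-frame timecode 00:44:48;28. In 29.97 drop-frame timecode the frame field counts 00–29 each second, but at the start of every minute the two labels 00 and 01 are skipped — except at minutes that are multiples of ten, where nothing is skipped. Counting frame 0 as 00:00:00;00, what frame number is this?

Complete 10-minute blocks: 4, each 17982 frames → 71928.
Remaining 4 whole minutes in the current block: 1800 + 3 × 1798 = 7194 frames.
Within the current minute: 48 × 30 + 28 − 2 = 1466 (labels ;00/;01 skipped at this minute). Total = 71928 + 7194 + 1466 = 80588.

80588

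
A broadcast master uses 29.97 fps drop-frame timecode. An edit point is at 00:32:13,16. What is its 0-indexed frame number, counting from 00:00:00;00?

57948

As if non-drop at 30 labels/s: (0 × 3600 + 32 × 60 + 13) × 30 + 16 = 58006.
Minute boundaries passed: 32; those not divisible by 10: 32 − 3 = 29; dropped labels = 2 × 29 = 58.
Actual frame index = 58006 − 58 = 57948.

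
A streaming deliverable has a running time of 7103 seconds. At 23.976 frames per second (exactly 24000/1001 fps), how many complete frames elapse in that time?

Frames = 7103 × 24000/1001 = 170472000/1001 ≈ 170301.6983.
Complete frames: 170301.

170301 frames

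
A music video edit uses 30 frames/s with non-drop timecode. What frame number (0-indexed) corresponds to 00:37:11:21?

66951

Total seconds to the label: (0 × 3600 + 37 × 60 + 11) = 2231.
Frame index = 2231 × 30 + 21 = 66951.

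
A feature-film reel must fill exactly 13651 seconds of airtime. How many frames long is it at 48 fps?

655248 frames

Frames = 13651 × 48 = 655248.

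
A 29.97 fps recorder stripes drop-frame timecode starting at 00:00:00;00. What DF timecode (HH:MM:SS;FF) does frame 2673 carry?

Each 10-minute DF block holds 10 × 60 × 30 − 9 × 2 = 17982 frames. 2673 ÷ 17982 → 0 full blocks, remainder 2673.
Within the partial block the first minute is 1800 frames and each further minute 1798, so 1 further minute boundary passed. Total skipped labels = 18 × 0 + 2 × 1 = 2.
Non-drop label index = 2673 + 2 = 2675; at 30 labels/s that is 00:01:29:05, i.e. DF 00:01:29;05.

00:01:29;05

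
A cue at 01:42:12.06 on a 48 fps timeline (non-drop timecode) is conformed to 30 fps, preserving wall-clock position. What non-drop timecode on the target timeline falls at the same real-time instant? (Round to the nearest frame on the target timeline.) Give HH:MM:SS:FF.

Source frame index: (1×3600 + 42×60 + 12) × 48 + 6 = 294342.
Real time: 294342 / (48) = 49057/8 s.
Target frame: (49057/8) × (30) = 735855/4 ≈ 183963.750 → 183964.
At 30 labels/s: frame 183964 → 01:42:12:04.

01:42:12:04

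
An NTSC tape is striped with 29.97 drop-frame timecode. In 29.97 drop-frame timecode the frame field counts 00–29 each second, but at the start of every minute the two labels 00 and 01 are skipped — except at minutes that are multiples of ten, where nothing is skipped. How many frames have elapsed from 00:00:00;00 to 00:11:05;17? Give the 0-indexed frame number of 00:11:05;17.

Complete 10-minute blocks: 1, each 17982 frames → 17982.
Remaining 1 whole minute in the current block: 1800 + 0 × 1798 = 1800 frames.
Within the current minute: 5 × 30 + 17 − 2 = 165 (labels ;00/;01 skipped at this minute). Total = 17982 + 1800 + 165 = 19947.

19947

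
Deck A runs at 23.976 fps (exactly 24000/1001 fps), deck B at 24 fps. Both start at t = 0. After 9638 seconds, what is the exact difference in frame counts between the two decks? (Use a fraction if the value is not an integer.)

A emits 24000/1001 × 9638 = 231312000/1001 frames; B emits 24 × 9638 = 231312.
Difference = 231312/1001 frames (≈ 231.0809); B is ahead of A.

231312/1001 frames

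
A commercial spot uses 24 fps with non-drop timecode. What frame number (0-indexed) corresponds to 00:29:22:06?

frame 42294

Total seconds to the label: (0 × 3600 + 29 × 60 + 22) = 1762.
Frame index = 1762 × 24 + 6 = 42294.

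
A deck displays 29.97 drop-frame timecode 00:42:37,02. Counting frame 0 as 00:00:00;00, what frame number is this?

Complete 10-minute blocks: 4, each 17982 frames → 71928.
Remaining 2 whole minutes in the current block: 1800 + 1 × 1798 = 3598 frames.
Within the current minute: 37 × 30 + 2 − 2 = 1110 (labels ;00/;01 skipped at this minute). Total = 71928 + 3598 + 1110 = 76636.

76636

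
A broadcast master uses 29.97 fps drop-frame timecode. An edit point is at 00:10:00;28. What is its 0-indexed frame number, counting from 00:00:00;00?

As if non-drop at 30 labels/s: (0 × 3600 + 10 × 60 + 0) × 30 + 28 = 18028.
Minute boundaries passed: 10; those not divisible by 10: 10 − 1 = 9; dropped labels = 2 × 9 = 18.
Actual frame index = 18028 − 18 = 18010.

18010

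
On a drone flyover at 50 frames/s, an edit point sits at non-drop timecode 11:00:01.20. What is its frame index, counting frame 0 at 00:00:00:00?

Total seconds to the label: (11 × 3600 + 0 × 60 + 1) = 39601.
Frame index = 39601 × 50 + 20 = 1980070.

1980070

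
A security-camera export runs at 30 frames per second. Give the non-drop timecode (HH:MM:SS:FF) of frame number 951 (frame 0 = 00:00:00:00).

00:00:31:21

951 ÷ 30 = 31 full seconds, remainder 21 frames.
31 s = 0 h 0 min 31 s.
Timecode: 00:00:31:21.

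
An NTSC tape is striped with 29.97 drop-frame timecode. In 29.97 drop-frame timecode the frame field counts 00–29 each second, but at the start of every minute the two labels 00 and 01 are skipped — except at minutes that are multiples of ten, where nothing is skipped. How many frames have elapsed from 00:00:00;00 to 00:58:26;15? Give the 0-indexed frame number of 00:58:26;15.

105089

Complete 10-minute blocks: 5, each 17982 frames → 89910.
Remaining 8 whole minutes in the current block: 1800 + 7 × 1798 = 14386 frames.
Within the current minute: 26 × 30 + 15 − 2 = 793 (labels ;00/;01 skipped at this minute). Total = 89910 + 14386 + 793 = 105089.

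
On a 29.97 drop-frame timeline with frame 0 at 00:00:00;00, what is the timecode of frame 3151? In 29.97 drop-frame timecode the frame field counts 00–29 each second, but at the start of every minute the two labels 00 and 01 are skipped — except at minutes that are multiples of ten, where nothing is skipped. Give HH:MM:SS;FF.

00:01:45;03

Each 10-minute DF block holds 10 × 60 × 30 − 9 × 2 = 17982 frames. 3151 ÷ 17982 → 0 full blocks, remainder 3151.
Within the partial block the first minute is 1800 frames and each further minute 1798, so 1 further minute boundary passed. Total skipped labels = 18 × 0 + 2 × 1 = 2.
Non-drop label index = 3151 + 2 = 3153; at 30 labels/s that is 00:01:45:03, i.e. DF 00:01:45;03.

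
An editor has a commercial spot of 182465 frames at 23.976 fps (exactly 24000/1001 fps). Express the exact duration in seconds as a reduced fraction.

36529493/4800 seconds

Running time = 182465 ÷ (24000/1001) = 182465 × 1001/24000 = 36529493/4800 s.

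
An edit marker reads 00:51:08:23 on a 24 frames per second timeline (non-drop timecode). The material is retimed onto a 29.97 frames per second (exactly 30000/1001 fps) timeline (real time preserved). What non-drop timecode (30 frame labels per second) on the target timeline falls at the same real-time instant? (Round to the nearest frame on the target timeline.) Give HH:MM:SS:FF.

00:51:05:27

Source frame index: (0×3600 + 51×60 + 8) × 24 + 23 = 73655.
Real time: 73655 / (24) = 73655/24 s.
Target frame: (73655/24) × (30000/1001) = 92068750/1001 ≈ 91976.773 → 91977.
At 30 labels/s: frame 91977 → 00:51:05:27.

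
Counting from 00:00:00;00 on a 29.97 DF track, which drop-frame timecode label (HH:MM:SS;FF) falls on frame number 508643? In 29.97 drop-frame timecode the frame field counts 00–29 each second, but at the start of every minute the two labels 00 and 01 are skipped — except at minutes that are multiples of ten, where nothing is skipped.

Ten DF minutes hold 17982 frames, so frame 508643 lies in block 28 (frames 503496–521477) with 5147 frames into that block.
The block's first minute is 1800 frames and the rest 1798 each; 5147 frames reaches minute 2, so 28 × 18 + 2 × 2 = 508 labels have been skipped so far.
Adding those back, label number 508643 + 508 = 509151 at 30 labels/s is 16971 s + 21 f = 4 h 42 min 51 s frame 21, i.e. 04:42:51;21.

04:42:51;21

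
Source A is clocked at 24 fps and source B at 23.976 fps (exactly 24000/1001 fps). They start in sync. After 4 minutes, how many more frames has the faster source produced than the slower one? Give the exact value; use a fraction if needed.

4 min = 240 s.
A emits 24 × 240 = 5760 frames; B emits 24000/1001 × 240 = 5760000/1001.
Difference = 5760/1001 frames (≈ 5.7542); B is behind A.

5760/1001 frames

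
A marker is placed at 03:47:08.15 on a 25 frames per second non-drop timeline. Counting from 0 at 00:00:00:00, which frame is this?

frame 340715

Total seconds to the label: (3 × 3600 + 47 × 60 + 8) = 13628.
Frame index = 13628 × 25 + 15 = 340715.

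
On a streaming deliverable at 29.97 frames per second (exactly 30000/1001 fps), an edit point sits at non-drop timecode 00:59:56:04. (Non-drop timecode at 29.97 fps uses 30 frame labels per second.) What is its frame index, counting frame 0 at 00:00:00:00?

Total seconds to the label: (0 × 3600 + 59 × 60 + 56) = 3596.
Frame index = 3596 × 30 + 4 = 107884.

107884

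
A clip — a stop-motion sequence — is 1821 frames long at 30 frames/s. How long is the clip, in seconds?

60.7 seconds

Running time = 1821 / (30) = 60.7 s.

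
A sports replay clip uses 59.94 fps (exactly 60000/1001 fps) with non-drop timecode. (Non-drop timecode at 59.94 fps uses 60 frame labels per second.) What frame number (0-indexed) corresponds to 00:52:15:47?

Total seconds to the label: (0 × 3600 + 52 × 60 + 15) = 3135.
Frame index = 3135 × 60 + 47 = 188147.

188147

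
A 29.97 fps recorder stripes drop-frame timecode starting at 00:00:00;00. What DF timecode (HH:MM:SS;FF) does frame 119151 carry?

Ten DF minutes hold 17982 frames, so frame 119151 lies in block 6 (frames 107892–125873) with 11259 frames into that block.
The block's first minute is 1800 frames and the rest 1798 each; 11259 frames reaches minute 6, so 6 × 18 + 6 × 2 = 120 labels have been skipped so far.
Adding those back, label number 119151 + 120 = 119271 at 30 labels/s is 3975 s + 21 f = 1 h 6 min 15 s frame 21, i.e. 01:06:15;21.

01:06:15;21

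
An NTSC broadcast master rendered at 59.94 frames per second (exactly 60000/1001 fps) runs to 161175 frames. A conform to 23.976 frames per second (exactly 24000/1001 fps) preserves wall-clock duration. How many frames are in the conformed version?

64470 frames

Target frames = source frames × (target rate / source rate) = 161175 × (24000/1001)/(60000/1001) = 161175 × 2/5 = 64470.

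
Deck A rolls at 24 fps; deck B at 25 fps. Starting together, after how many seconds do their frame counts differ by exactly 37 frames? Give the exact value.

37 seconds

The gap grows by |25 − 24| = 1 frame per second.
Time for a 37-frame gap: 37 ÷ (1) = 37 s.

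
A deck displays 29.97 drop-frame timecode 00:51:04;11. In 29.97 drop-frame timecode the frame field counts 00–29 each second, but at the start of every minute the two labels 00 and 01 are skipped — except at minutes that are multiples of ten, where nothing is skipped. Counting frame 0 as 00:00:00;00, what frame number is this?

91839

As if non-drop at 30 labels/s: (0 × 3600 + 51 × 60 + 4) × 30 + 11 = 91931.
Minute boundaries passed: 51; those not divisible by 10: 51 − 5 = 46; dropped labels = 2 × 46 = 92.
Actual frame index = 91931 − 92 = 91839.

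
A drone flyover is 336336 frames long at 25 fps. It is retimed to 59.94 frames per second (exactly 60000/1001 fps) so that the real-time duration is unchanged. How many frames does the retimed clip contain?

Target frames = source frames × (target rate / source rate) = 336336 × (60000/1001)/(25) = 336336 × 2400/1001 = 806400.

806400 frames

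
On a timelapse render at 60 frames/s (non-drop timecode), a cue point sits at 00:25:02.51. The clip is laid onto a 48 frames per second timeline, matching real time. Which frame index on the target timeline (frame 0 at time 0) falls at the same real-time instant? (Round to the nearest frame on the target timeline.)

frame 72137

Source frame index: (0×3600 + 25×60 + 2) × 60 + 51 = 90171.
Real time: 90171 / (60) = 30057/20 s.
Target frame: (30057/20) × (48) = 360684/5 ≈ 72136.800 → 72137.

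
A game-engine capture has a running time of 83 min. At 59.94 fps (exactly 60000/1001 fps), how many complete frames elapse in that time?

298501 frames

83 min = 4980 s.
Frames = 4980 × 60000/1001 = 298800000/1001 ≈ 298501.4985.
Complete frames: 298501.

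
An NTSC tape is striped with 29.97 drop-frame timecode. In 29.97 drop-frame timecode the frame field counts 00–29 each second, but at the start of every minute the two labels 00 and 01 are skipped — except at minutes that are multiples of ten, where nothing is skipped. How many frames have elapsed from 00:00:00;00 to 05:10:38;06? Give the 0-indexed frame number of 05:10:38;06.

558588

Complete 10-minute blocks: 31, each 17982 frames → 557442.
Remaining 0 whole minutes in the current block: 0 frames.
Within the current minute: 38 × 30 + 6 = 1146. Total = 557442 + 0 + 1146 = 558588.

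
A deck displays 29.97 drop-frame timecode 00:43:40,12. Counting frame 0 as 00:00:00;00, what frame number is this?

78534

As if non-drop at 30 labels/s: (0 × 3600 + 43 × 60 + 40) × 30 + 12 = 78612.
Minute boundaries passed: 43; those not divisible by 10: 43 − 4 = 39; dropped labels = 2 × 39 = 78.
Actual frame index = 78612 − 78 = 78534.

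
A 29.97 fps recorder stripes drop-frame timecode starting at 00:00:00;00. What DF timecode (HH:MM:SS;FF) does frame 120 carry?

00:00:04;00

Each 10-minute DF block holds 10 × 60 × 30 − 9 × 2 = 17982 frames. 120 ÷ 17982 → 0 full blocks, remainder 120.
Within the partial block the first minute is 1800 frames and each further minute 1798, so 0 further minute boundaries passed. Total skipped labels = 18 × 0 + 2 × 0 = 0.
Non-drop label index = 120 + 0 = 120; at 30 labels/s that is 00:00:04:00, i.e. DF 00:00:04;00.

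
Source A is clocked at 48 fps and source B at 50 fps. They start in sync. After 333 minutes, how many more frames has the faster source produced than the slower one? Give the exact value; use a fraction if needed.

39960 frames

333 min = 19980 s.
A emits 48 × 19980 = 959040 frames; B emits 50 × 19980 = 999000.
Difference = 39960 frames; B is ahead of A.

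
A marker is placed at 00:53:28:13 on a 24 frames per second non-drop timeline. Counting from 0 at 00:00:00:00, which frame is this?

frame 77005

Total seconds to the label: (0 × 3600 + 53 × 60 + 28) = 3208.
Frame index = 3208 × 24 + 13 = 77005.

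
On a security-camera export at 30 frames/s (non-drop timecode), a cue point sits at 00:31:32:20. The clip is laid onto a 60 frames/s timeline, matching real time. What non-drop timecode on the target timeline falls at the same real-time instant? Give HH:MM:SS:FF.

00:31:32:40

Source frame index: (0×3600 + 31×60 + 32) × 30 + 20 = 56780.
Real time: 56780 / (30) = 5678/3 s.
Target frame: (5678/3) × (60) = 113560.
At 60 labels/s: frame 113560 → 00:31:32:40.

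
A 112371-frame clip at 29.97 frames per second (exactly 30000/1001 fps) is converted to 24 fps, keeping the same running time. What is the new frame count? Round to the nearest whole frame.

Frames at target rate = 112371 × (24) / (30000/1001) = 112483371/1250 ≈ 89986.697.
Nearest whole frame: 89987.

89987 frames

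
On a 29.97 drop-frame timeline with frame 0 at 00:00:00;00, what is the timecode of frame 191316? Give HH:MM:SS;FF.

01:46:23;18

Ten DF minutes hold 17982 frames, so frame 191316 lies in block 10 (frames 179820–197801) with 11496 frames into that block.
The block's first minute is 1800 frames and the rest 1798 each; 11496 frames reaches minute 6, so 10 × 18 + 6 × 2 = 192 labels have been skipped so far.
Adding those back, label number 191316 + 192 = 191508 at 30 labels/s is 6383 s + 18 f = 1 h 46 min 23 s frame 18, i.e. 01:46:23;18.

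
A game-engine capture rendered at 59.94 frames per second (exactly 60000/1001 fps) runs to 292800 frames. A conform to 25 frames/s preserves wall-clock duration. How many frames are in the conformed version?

Target frames = source frames × (target rate / source rate) = 292800 × (25)/(60000/1001) = 292800 × 1001/2400 = 122122.

122122 frames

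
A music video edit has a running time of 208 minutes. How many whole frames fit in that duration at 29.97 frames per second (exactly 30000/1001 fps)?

374025 frames

208 min = 12480 s.
Frames = 12480 × 30000/1001 = 28800000/77 ≈ 374025.9740.
Complete frames: 374025.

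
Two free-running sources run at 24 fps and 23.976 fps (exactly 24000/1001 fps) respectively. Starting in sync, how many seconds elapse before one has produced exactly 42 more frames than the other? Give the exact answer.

The gap grows by |24000/1001 − 24| = 24/1001 frames per second.
Time for a 42-frame gap: 42 ÷ (24/1001) = 1751.75 s.

1751.75 seconds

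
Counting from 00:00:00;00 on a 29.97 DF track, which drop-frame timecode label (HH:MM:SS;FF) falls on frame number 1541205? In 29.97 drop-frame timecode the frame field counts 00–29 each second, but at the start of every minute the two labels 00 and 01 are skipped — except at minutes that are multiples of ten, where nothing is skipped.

14:17:04;29

Each 10-minute DF block holds 10 × 60 × 30 − 9 × 2 = 17982 frames. 1541205 ÷ 17982 → 85 full blocks, remainder 12735.
Within the partial block the first minute is 1800 frames and each further minute 1798, so 7 further minute boundaries passed. Total skipped labels = 18 × 85 + 2 × 7 = 1544.
Non-drop label index = 1541205 + 1544 = 1542749; at 30 labels/s that is 14:17:04:29, i.e. DF 14:17:04;29.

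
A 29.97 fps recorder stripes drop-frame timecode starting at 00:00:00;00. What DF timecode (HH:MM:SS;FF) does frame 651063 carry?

06:02:03;25

Ten DF minutes hold 17982 frames, so frame 651063 lies in block 36 (frames 647352–665333) with 3711 frames into that block.
The block's first minute is 1800 frames and the rest 1798 each; 3711 frames reaches minute 2, so 36 × 18 + 2 × 2 = 652 labels have been skipped so far.
Adding those back, label number 651063 + 652 = 651715 at 30 labels/s is 21723 s + 25 f = 6 h 2 min 3 s frame 25, i.e. 06:02:03;25.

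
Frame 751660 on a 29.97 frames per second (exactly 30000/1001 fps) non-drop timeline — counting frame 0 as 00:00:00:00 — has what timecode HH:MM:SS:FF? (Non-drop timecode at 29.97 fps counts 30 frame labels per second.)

751660 ÷ 30 = 25055 full seconds, remainder 10 frames.
25055 s = 6 h 57 min 35 s.
Timecode: 06:57:35:10.

06:57:35:10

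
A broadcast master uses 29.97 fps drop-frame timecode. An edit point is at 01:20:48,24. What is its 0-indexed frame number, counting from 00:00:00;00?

As if non-drop at 30 labels/s: (1 × 3600 + 20 × 60 + 48) × 30 + 24 = 145464.
Minute boundaries passed: 80; those not divisible by 10: 80 − 8 = 72; dropped labels = 2 × 72 = 144.
Actual frame index = 145464 − 144 = 145320.

145320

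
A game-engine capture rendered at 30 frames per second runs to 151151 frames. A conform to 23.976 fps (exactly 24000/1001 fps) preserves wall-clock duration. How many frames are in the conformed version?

120800 frames

Target frames = source frames × (target rate / source rate) = 151151 × (24000/1001)/(30) = 151151 × 800/1001 = 120800.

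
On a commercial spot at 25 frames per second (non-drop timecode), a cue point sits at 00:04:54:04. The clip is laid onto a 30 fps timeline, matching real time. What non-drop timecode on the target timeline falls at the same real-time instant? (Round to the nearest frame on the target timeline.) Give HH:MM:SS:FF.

Source frame index: (0×3600 + 4×60 + 54) × 25 + 4 = 7354.
Real time: 7354 / (25) = 7354/25 s.
Target frame: (7354/25) × (30) = 44124/5 ≈ 8824.800 → 8825.
At 30 labels/s: frame 8825 → 00:04:54:05.

00:04:54:05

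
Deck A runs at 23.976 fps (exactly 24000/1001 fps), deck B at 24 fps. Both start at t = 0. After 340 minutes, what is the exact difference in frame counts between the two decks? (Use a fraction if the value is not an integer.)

340 min = 20400 s.
A emits 24000/1001 × 20400 = 489600000/1001 frames; B emits 24 × 20400 = 489600.
Difference = 489600/1001 frames (≈ 489.1109); B is ahead of A.

489600/1001 frames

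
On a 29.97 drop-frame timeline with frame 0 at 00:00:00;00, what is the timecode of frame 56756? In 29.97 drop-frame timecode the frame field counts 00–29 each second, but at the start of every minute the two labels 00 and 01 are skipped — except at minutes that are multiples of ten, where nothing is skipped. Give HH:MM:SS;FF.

00:31:33;22

Each 10-minute DF block holds 10 × 60 × 30 − 9 × 2 = 17982 frames. 56756 ÷ 17982 → 3 full blocks, remainder 2810.
Within the partial block the first minute is 1800 frames and each further minute 1798, so 1 further minute boundary passed. Total skipped labels = 18 × 3 + 2 × 1 = 56.
Non-drop label index = 56756 + 56 = 56812; at 30 labels/s that is 00:31:33:22, i.e. DF 00:31:33;22.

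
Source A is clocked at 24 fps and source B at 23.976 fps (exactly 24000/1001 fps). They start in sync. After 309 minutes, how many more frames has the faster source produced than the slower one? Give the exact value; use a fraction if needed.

309 min = 18540 s.
A emits 24 × 18540 = 444960 frames; B emits 24000/1001 × 18540 = 444960000/1001.
Difference = 444960/1001 frames (≈ 444.5155); B is behind A.

444960/1001 frames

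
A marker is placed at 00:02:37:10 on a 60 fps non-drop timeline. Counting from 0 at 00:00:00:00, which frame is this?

frame 9430

Total seconds to the label: (0 × 3600 + 2 × 60 + 37) = 157.
Frame index = 157 × 60 + 10 = 9430.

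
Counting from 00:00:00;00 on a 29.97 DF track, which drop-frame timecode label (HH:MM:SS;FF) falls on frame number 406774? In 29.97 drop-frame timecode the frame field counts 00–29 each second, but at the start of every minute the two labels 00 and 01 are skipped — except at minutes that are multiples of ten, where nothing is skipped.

Ten DF minutes hold 17982 frames, so frame 406774 lies in block 22 (frames 395604–413585) with 11170 frames into that block.
The block's first minute is 1800 frames and the rest 1798 each; 11170 frames reaches minute 6, so 22 × 18 + 6 × 2 = 408 labels have been skipped so far.
Adding those back, label number 406774 + 408 = 407182 at 30 labels/s is 13572 s + 22 f = 3 h 46 min 12 s frame 22, i.e. 03:46:12;22.

03:46:12;22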